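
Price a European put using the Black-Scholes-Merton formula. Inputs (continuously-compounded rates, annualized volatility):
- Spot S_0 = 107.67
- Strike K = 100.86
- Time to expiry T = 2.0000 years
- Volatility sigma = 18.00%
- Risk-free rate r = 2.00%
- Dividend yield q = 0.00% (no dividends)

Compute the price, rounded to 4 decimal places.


Answer: Price = 5.8462

Derivation:
d1 = (ln(S/K) + (r - q + 0.5*sigma^2) * T) / (sigma * sqrt(T)) = 0.54108430
d2 = d1 - sigma * sqrt(T) = 0.28652586
exp(-rT) = 0.96078944; exp(-qT) = 1.00000000
P = K * exp(-rT) * N(-d2) - S_0 * exp(-qT) * N(-d1)
N(-d1) = 0.29422474; N(-d2) = 0.38723769
P = 100.8600 * 0.96078944 * 0.38723769 - 107.6700 * 1.00000000 * 0.29422474 = 5.8462


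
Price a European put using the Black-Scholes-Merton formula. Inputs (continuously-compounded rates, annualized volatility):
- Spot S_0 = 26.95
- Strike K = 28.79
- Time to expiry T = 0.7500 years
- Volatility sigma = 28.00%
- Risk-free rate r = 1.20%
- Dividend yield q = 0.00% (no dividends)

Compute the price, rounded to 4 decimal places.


Answer: Price = 3.5414

Derivation:
d1 = (ln(S/K) + (r - q + 0.5*sigma^2) * T) / (sigma * sqrt(T)) = -0.11400526
d2 = d1 - sigma * sqrt(T) = -0.35649238
exp(-rT) = 0.99104038; exp(-qT) = 1.00000000
P = K * exp(-rT) * N(-d2) - S_0 * exp(-qT) * N(-d1)
N(-d1) = 0.54538319; N(-d2) = 0.63926407
P = 28.7900 * 0.99104038 * 0.63926407 - 26.9500 * 1.00000000 * 0.54538319 = 3.5414


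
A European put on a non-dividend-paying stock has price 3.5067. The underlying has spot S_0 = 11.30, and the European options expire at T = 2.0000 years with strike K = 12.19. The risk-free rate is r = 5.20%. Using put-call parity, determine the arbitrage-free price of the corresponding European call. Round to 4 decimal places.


Answer: Call price = 3.8208

Derivation:
Put-call parity: C - P = S_0 * exp(-qT) - K * exp(-rT).
S_0 * exp(-qT) = 11.3000 * 1.00000000 = 11.30000000
K * exp(-rT) = 12.1900 * 0.90122530 = 10.98593638
C = P + S*exp(-qT) - K*exp(-rT)
C = 3.5067 + 11.30000000 - 10.98593638 = 3.8208


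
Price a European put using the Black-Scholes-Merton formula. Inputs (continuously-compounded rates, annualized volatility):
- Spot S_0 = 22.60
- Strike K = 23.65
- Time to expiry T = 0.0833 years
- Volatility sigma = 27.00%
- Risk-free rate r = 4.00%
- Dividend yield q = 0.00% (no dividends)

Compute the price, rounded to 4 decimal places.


Answer: Price = 1.3053

Derivation:
d1 = (ln(S/K) + (r - q + 0.5*sigma^2) * T) / (sigma * sqrt(T)) = -0.50104682
d2 = d1 - sigma * sqrt(T) = -0.57897352
exp(-rT) = 0.99667354; exp(-qT) = 1.00000000
P = K * exp(-rT) * N(-d2) - S_0 * exp(-qT) * N(-d1)
N(-d1) = 0.69183092; N(-d2) = 0.71869648
P = 23.6500 * 0.99667354 * 0.71869648 - 22.6000 * 1.00000000 * 0.69183092 = 1.3053


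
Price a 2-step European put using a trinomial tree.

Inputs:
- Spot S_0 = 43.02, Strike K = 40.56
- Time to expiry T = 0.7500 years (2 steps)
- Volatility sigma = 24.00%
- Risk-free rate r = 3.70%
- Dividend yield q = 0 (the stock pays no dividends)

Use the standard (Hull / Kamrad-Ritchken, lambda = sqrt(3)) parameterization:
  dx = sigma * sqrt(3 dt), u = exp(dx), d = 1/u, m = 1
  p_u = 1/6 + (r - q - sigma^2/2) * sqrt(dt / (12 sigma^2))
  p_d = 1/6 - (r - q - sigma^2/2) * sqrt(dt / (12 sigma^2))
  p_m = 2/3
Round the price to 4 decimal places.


dt = T/N = 0.375000; dx = sigma*sqrt(3*dt) = 0.254558
u = exp(dx) = 1.289892; d = 1/u = 0.775259
p_u = 0.172707, p_m = 0.666667, p_d = 0.160627
Discount per step: exp(-r*dt) = 0.986221
Stock lattice S(k, j) with j the centered position index:
  k=0: S(0,+0) = 43.0200
  k=1: S(1,-1) = 33.3516; S(1,+0) = 43.0200; S(1,+1) = 55.4912
  k=2: S(2,-2) = 25.8561; S(2,-1) = 33.3516; S(2,+0) = 43.0200; S(2,+1) = 55.4912; S(2,+2) = 71.5776
Terminal payoffs V(N, j) = max(K - S_T, 0):
  V(2,-2) = 14.703856; V(2,-1) = 7.208369; V(2,+0) = 0.000000; V(2,+1) = 0.000000; V(2,+2) = 0.000000
Backward induction: V(k, j) = exp(-r*dt) * [p_u * V(k+1, j+1) + p_m * V(k+1, j) + p_d * V(k+1, j-1)]
  V(1,-1) = exp(-r*dt) * [p_u*0.000000 + p_m*7.208369 + p_d*14.703856] = 7.068651
  V(1,+0) = exp(-r*dt) * [p_u*0.000000 + p_m*0.000000 + p_d*7.208369] = 1.141903
  V(1,+1) = exp(-r*dt) * [p_u*0.000000 + p_m*0.000000 + p_d*0.000000] = 0.000000
  V(0,+0) = exp(-r*dt) * [p_u*0.000000 + p_m*1.141903 + p_d*7.068651] = 1.870549

Answer: Price = V(0,0) = 1.8705


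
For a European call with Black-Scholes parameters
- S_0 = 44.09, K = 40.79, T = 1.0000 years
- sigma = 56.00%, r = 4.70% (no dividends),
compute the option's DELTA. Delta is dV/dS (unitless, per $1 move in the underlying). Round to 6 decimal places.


Answer: Delta = 0.692465

Derivation:
d1 = 0.5028500822; d2 = -0.0571499178
phi(d1) = 0.3515625486; exp(-qT) = 1.0000000000; exp(-rT) = 0.9540873976
N(d1) = 0.6924651604
Delta = exp(-qT) * N(d1) = 1.0000000000 * 0.6924651604 = 0.692465


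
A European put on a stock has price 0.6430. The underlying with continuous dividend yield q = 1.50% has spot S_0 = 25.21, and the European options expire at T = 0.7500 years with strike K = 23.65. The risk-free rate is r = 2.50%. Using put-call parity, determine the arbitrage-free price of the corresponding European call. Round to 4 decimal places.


Put-call parity: C - P = S_0 * exp(-qT) - K * exp(-rT).
S_0 * exp(-qT) = 25.2100 * 0.98881304 = 24.92797685
K * exp(-rT) = 23.6500 * 0.98142469 = 23.21069387
C = P + S*exp(-qT) - K*exp(-rT)
C = 0.6430 + 24.92797685 - 23.21069387 = 2.3603

Answer: Call price = 2.3603


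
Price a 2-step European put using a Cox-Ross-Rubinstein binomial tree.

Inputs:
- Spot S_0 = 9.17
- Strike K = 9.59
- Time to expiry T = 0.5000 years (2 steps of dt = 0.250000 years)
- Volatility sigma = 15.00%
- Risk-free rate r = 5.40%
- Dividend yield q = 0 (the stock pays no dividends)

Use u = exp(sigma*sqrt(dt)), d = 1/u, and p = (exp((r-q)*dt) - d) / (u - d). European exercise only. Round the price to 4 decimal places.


dt = T/N = 0.250000
u = exp(sigma*sqrt(dt)) = 1.077884; d = 1/u = 0.927743
p = (exp((r-q)*dt) - d) / (u - d) = 0.571784
Discount per step: exp(-r*dt) = 0.986591
Stock lattice S(k, i) with i counting down-moves:
  k=0: S(0,0) = 9.1700
  k=1: S(1,0) = 9.8842; S(1,1) = 8.5074
  k=2: S(2,0) = 10.6540; S(2,1) = 9.1700; S(2,2) = 7.8927
Terminal payoffs V(N, i) = max(K - S_T, 0):
  V(2,0) = 0.000000; V(2,1) = 0.420000; V(2,2) = 1.697308
Backward induction: V(k, i) = exp(-r*dt) * [p * V(k+1, i) + (1-p) * V(k+1, i+1)].
  V(1,0) = exp(-r*dt) * [p*0.000000 + (1-p)*0.420000] = 0.177439
  V(1,1) = exp(-r*dt) * [p*0.420000 + (1-p)*1.697308] = 0.953997
  V(0,0) = exp(-r*dt) * [p*0.177439 + (1-p)*0.953997] = 0.503135

Answer: Price = V(0,0) = 0.5031


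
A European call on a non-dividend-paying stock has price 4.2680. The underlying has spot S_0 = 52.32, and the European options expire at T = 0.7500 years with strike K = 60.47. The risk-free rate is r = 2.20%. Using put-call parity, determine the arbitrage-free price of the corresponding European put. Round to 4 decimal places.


Answer: Put price = 11.4284

Derivation:
Put-call parity: C - P = S_0 * exp(-qT) - K * exp(-rT).
S_0 * exp(-qT) = 52.3200 * 1.00000000 = 52.32000000
K * exp(-rT) = 60.4700 * 0.98363538 = 59.48043139
P = C - S*exp(-qT) + K*exp(-rT)
P = 4.2680 - 52.32000000 + 59.48043139 = 11.4284


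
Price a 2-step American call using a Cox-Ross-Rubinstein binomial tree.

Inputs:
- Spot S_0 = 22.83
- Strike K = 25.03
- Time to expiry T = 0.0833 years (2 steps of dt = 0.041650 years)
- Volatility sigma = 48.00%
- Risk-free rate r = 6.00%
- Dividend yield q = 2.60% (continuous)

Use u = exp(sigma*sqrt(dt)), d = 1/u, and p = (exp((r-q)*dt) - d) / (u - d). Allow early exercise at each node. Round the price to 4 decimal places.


Answer: Price = V(0,0) = 0.6356

Derivation:
dt = T/N = 0.041650
u = exp(sigma*sqrt(dt)) = 1.102919; d = 1/u = 0.906685
p = (exp((r-q)*dt) - d) / (u - d) = 0.482751
Discount per step: exp(-r*dt) = 0.997504
Stock lattice S(k, i) with i counting down-moves:
  k=0: S(0,0) = 22.8300
  k=1: S(1,0) = 25.1796; S(1,1) = 20.6996
  k=2: S(2,0) = 27.7711; S(2,1) = 22.8300; S(2,2) = 18.7680
Terminal payoffs V(N, i) = max(S_T - K, 0):
  V(2,0) = 2.741087; V(2,1) = 0.000000; V(2,2) = 0.000000
Backward induction: V(k, i) = exp(-r*dt) * [p * V(k+1, i) + (1-p) * V(k+1, i+1)]; then take max(V_cont, immediate exercise) for American.
  V(1,0) = exp(-r*dt) * [p*2.741087 + (1-p)*0.000000] = 1.319960; exercise = 0.149633; V(1,0) = max -> 1.319960
  V(1,1) = exp(-r*dt) * [p*0.000000 + (1-p)*0.000000] = 0.000000; exercise = 0.000000; V(1,1) = max -> 0.000000
  V(0,0) = exp(-r*dt) * [p*1.319960 + (1-p)*0.000000] = 0.635622; exercise = 0.000000; V(0,0) = max -> 0.635622


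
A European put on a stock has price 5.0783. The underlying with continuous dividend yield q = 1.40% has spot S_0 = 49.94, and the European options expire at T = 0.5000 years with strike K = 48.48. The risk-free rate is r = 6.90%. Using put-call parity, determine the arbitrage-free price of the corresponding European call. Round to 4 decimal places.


Answer: Call price = 7.8340

Derivation:
Put-call parity: C - P = S_0 * exp(-qT) - K * exp(-rT).
S_0 * exp(-qT) = 49.9400 * 0.99302444 = 49.59164068
K * exp(-rT) = 48.4800 * 0.96608834 = 46.83596271
C = P + S*exp(-qT) - K*exp(-rT)
C = 5.0783 + 49.59164068 - 46.83596271 = 7.8340


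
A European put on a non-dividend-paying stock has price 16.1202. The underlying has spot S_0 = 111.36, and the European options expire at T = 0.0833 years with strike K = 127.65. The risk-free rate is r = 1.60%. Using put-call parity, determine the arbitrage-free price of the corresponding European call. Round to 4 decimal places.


Answer: Call price = 0.0002

Derivation:
Put-call parity: C - P = S_0 * exp(-qT) - K * exp(-rT).
S_0 * exp(-qT) = 111.3600 * 1.00000000 = 111.36000000
K * exp(-rT) = 127.6500 * 0.99866809 = 127.47998141
C = P + S*exp(-qT) - K*exp(-rT)
C = 16.1202 + 111.36000000 - 127.47998141 = 0.0002


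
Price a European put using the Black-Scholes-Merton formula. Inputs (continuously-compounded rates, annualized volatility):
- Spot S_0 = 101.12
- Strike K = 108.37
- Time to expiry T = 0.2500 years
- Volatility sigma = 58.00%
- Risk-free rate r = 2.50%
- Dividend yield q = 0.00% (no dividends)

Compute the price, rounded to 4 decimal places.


Answer: Price = 15.6052

Derivation:
d1 = (ln(S/K) + (r - q + 0.5*sigma^2) * T) / (sigma * sqrt(T)) = -0.07221851
d2 = d1 - sigma * sqrt(T) = -0.36221851
exp(-rT) = 0.99376949; exp(-qT) = 1.00000000
P = K * exp(-rT) * N(-d2) - S_0 * exp(-qT) * N(-d1)
N(-d1) = 0.52878599; N(-d2) = 0.64140563
P = 108.3700 * 0.99376949 * 0.64140563 - 101.1200 * 1.00000000 * 0.52878599 = 15.6052


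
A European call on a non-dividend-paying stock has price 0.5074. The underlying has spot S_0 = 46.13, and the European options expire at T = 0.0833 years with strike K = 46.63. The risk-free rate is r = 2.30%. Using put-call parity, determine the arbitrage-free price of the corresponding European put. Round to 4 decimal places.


Put-call parity: C - P = S_0 * exp(-qT) - K * exp(-rT).
S_0 * exp(-qT) = 46.1300 * 1.00000000 = 46.13000000
K * exp(-rT) = 46.6300 * 0.99808593 = 46.54074711
P = C - S*exp(-qT) + K*exp(-rT)
P = 0.5074 - 46.13000000 + 46.54074711 = 0.9181

Answer: Put price = 0.9181


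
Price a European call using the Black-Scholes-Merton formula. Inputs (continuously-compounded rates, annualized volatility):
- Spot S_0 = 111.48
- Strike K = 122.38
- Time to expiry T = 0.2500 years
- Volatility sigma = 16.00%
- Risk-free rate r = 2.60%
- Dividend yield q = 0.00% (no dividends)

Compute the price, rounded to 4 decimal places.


Answer: Price = 0.6582

Derivation:
d1 = (ln(S/K) + (r - q + 0.5*sigma^2) * T) / (sigma * sqrt(T)) = -1.04482194
d2 = d1 - sigma * sqrt(T) = -1.12482194
exp(-rT) = 0.99352108; exp(-qT) = 1.00000000
C = S_0 * exp(-qT) * N(d1) - K * exp(-rT) * N(d2)
N(d1) = 0.14805264; N(d2) = 0.13033225
C = 111.4800 * 1.00000000 * 0.14805264 - 122.3800 * 0.99352108 * 0.13033225 = 0.6582


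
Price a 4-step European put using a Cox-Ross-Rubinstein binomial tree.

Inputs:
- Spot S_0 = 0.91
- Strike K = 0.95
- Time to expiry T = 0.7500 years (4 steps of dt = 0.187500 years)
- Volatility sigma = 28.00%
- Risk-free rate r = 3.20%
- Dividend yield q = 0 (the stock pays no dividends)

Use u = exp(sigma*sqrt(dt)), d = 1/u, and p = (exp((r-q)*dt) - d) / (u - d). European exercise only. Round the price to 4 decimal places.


dt = T/N = 0.187500
u = exp(sigma*sqrt(dt)) = 1.128900; d = 1/u = 0.885818
p = (exp((r-q)*dt) - d) / (u - d) = 0.494483
Discount per step: exp(-r*dt) = 0.994018
Stock lattice S(k, i) with i counting down-moves:
  k=0: S(0,0) = 0.9100
  k=1: S(1,0) = 1.0273; S(1,1) = 0.8061
  k=2: S(2,0) = 1.1597; S(2,1) = 0.9100; S(2,2) = 0.7141
  k=3: S(3,0) = 1.3092; S(3,1) = 1.0273; S(3,2) = 0.8061; S(3,3) = 0.6325
  k=4: S(4,0) = 1.4780; S(4,1) = 1.1597; S(4,2) = 0.9100; S(4,3) = 0.7141; S(4,4) = 0.5603
Terminal payoffs V(N, i) = max(K - S_T, 0):
  V(4,0) = 0.000000; V(4,1) = 0.000000; V(4,2) = 0.040000; V(4,3) = 0.235947; V(4,4) = 0.389701
Backward induction: V(k, i) = exp(-r*dt) * [p * V(k+1, i) + (1-p) * V(k+1, i+1)].
  V(3,0) = exp(-r*dt) * [p*0.000000 + (1-p)*0.000000] = 0.000000
  V(3,1) = exp(-r*dt) * [p*0.000000 + (1-p)*0.040000] = 0.020100
  V(3,2) = exp(-r*dt) * [p*0.040000 + (1-p)*0.235947] = 0.138223
  V(3,3) = exp(-r*dt) * [p*0.235947 + (1-p)*0.389701] = 0.311796
  V(2,0) = exp(-r*dt) * [p*0.000000 + (1-p)*0.020100] = 0.010100
  V(2,1) = exp(-r*dt) * [p*0.020100 + (1-p)*0.138223] = 0.079335
  V(2,2) = exp(-r*dt) * [p*0.138223 + (1-p)*0.311796] = 0.224615
  V(1,0) = exp(-r*dt) * [p*0.010100 + (1-p)*0.079335] = 0.044830
  V(1,1) = exp(-r*dt) * [p*0.079335 + (1-p)*0.224615] = 0.151863
  V(0,0) = exp(-r*dt) * [p*0.044830 + (1-p)*0.151863] = 0.098345

Answer: Price = V(0,0) = 0.0983


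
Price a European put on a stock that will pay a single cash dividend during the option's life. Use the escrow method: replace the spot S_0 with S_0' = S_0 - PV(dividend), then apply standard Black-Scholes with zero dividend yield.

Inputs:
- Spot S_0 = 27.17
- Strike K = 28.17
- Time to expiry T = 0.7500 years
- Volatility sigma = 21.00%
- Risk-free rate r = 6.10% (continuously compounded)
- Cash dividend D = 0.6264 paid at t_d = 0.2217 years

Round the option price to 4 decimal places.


Answer: Price = 2.1211

Derivation:
PV(D) = D * exp(-r * t_d) = 0.6264 * 0.98656733 = 0.61798578
S_0' = S_0 - PV(D) = 27.1700 - 0.61798578 = 26.55201422
d1 = (ln(S_0'/K) + (r + sigma^2/2)*T) / (sigma*sqrt(T)) = 0.01724093
d2 = d1 - sigma*sqrt(T) = -0.16462440
exp(-rT) = 0.95528075
N(-d1) = 0.49312220; N(-d2) = 0.56538019
P = K * exp(-rT) * N(-d2) - S_0' * N(-d1) = 28.1700 * 0.95528075 * 0.56538019 - 26.55201422 * 0.49312220 = 2.1211


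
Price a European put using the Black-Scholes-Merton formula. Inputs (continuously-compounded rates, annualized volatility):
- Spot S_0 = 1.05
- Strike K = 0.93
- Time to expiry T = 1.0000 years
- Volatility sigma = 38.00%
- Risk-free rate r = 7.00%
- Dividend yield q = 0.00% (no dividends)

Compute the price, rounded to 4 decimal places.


Answer: Price = 0.0707

Derivation:
d1 = (ln(S/K) + (r - q + 0.5*sigma^2) * T) / (sigma * sqrt(T)) = 0.69358120
d2 = d1 - sigma * sqrt(T) = 0.31358120
exp(-rT) = 0.93239382; exp(-qT) = 1.00000000
P = K * exp(-rT) * N(-d2) - S_0 * exp(-qT) * N(-d1)
N(-d1) = 0.24397244; N(-d2) = 0.37691957
P = 0.9300 * 0.93239382 * 0.37691957 - 1.0500 * 1.00000000 * 0.24397244 = 0.0707


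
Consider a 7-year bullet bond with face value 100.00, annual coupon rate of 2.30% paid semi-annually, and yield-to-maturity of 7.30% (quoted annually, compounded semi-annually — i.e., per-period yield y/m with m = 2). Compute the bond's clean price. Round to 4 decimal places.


Coupon per period c = face * coupon_rate / m = 1.150000
Periods per year m = 2; per-period yield y/m = 0.036500
Number of cashflows N = 14
Cashflows (t years, CF_t, discount factor 1/(1+y/m)^(m*t), PV):
  t = 0.5000: CF_t = 1.150000, DF = 0.964785, PV = 1.109503
  t = 1.0000: CF_t = 1.150000, DF = 0.930811, PV = 1.070432
  t = 1.5000: CF_t = 1.150000, DF = 0.898033, PV = 1.032737
  t = 2.0000: CF_t = 1.150000, DF = 0.866409, PV = 0.996370
  t = 2.5000: CF_t = 1.150000, DF = 0.835898, PV = 0.961283
  t = 3.0000: CF_t = 1.150000, DF = 0.806462, PV = 0.927432
  t = 3.5000: CF_t = 1.150000, DF = 0.778063, PV = 0.894773
  t = 4.0000: CF_t = 1.150000, DF = 0.750664, PV = 0.863264
  t = 4.5000: CF_t = 1.150000, DF = 0.724230, PV = 0.832864
  t = 5.0000: CF_t = 1.150000, DF = 0.698726, PV = 0.803535
  t = 5.5000: CF_t = 1.150000, DF = 0.674121, PV = 0.775239
  t = 6.0000: CF_t = 1.150000, DF = 0.650382, PV = 0.747939
  t = 6.5000: CF_t = 1.150000, DF = 0.627479, PV = 0.721601
  t = 7.0000: CF_t = 101.150000, DF = 0.605382, PV = 61.234418
Price P = sum_t PV_t = 72.971390

Answer: Price = 72.9714


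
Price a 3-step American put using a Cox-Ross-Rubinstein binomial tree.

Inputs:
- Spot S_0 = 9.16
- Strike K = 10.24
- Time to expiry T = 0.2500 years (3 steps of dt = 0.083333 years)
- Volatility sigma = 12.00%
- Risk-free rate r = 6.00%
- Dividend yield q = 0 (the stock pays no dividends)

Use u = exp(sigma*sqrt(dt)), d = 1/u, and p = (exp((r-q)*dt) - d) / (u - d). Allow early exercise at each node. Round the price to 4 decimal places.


Answer: Price = V(0,0) = 1.0800

Derivation:
dt = T/N = 0.083333
u = exp(sigma*sqrt(dt)) = 1.035248; d = 1/u = 0.965952
p = (exp((r-q)*dt) - d) / (u - d) = 0.563676
Discount per step: exp(-r*dt) = 0.995012
Stock lattice S(k, i) with i counting down-moves:
  k=0: S(0,0) = 9.1600
  k=1: S(1,0) = 9.4829; S(1,1) = 8.8481
  k=2: S(2,0) = 9.8171; S(2,1) = 9.1600; S(2,2) = 8.5469
  k=3: S(3,0) = 10.1632; S(3,1) = 9.4829; S(3,2) = 8.8481; S(3,3) = 8.2559
Terminal payoffs V(N, i) = max(K - S_T, 0):
  V(3,0) = 0.076842; V(3,1) = 0.757128; V(3,2) = 1.391879; V(3,3) = 1.984141
Backward induction: V(k, i) = exp(-r*dt) * [p * V(k+1, i) + (1-p) * V(k+1, i+1)]; then take max(V_cont, immediate exercise) for American.
  V(2,0) = exp(-r*dt) * [p*0.076842 + (1-p)*0.757128] = 0.371804; exercise = 0.422876; V(2,0) = max -> 0.422876
  V(2,1) = exp(-r*dt) * [p*0.757128 + (1-p)*1.391879] = 1.028928; exercise = 1.080000; V(2,1) = max -> 1.080000
  V(2,2) = exp(-r*dt) * [p*1.391879 + (1-p)*1.984141] = 1.642066; exercise = 1.693138; V(2,2) = max -> 1.693138
  V(1,0) = exp(-r*dt) * [p*0.422876 + (1-p)*1.080000] = 0.706056; exercise = 0.757128; V(1,0) = max -> 0.757128
  V(1,1) = exp(-r*dt) * [p*1.080000 + (1-p)*1.693138] = 1.340806; exercise = 1.391879; V(1,1) = max -> 1.391879
  V(0,0) = exp(-r*dt) * [p*0.757128 + (1-p)*1.391879] = 1.028928; exercise = 1.080000; V(0,0) = max -> 1.080000


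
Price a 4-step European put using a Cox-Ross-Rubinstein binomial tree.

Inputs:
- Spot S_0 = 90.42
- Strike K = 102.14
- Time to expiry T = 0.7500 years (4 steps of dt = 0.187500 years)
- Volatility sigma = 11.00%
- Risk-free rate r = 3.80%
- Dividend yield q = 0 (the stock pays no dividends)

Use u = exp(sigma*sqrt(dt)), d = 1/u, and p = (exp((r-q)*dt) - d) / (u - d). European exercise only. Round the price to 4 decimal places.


dt = T/N = 0.187500
u = exp(sigma*sqrt(dt)) = 1.048784; d = 1/u = 0.953485
p = (exp((r-q)*dt) - d) / (u - d) = 0.563126
Discount per step: exp(-r*dt) = 0.992900
Stock lattice S(k, i) with i counting down-moves:
  k=0: S(0,0) = 90.4200
  k=1: S(1,0) = 94.8310; S(1,1) = 86.2141
  k=2: S(2,0) = 99.4573; S(2,1) = 90.4200; S(2,2) = 82.2039
  k=3: S(3,0) = 104.3092; S(3,1) = 94.8310; S(3,2) = 86.2141; S(3,3) = 78.3802
  k=4: S(4,0) = 109.3978; S(4,1) = 99.4573; S(4,2) = 90.4200; S(4,3) = 82.2039; S(4,4) = 74.7344
Terminal payoffs V(N, i) = max(K - S_T, 0):
  V(4,0) = 0.000000; V(4,1) = 2.682713; V(4,2) = 11.720000; V(4,3) = 19.936105; V(4,4) = 27.405645
Backward induction: V(k, i) = exp(-r*dt) * [p * V(k+1, i) + (1-p) * V(k+1, i+1)].
  V(3,0) = exp(-r*dt) * [p*0.000000 + (1-p)*2.682713] = 1.163686
  V(3,1) = exp(-r*dt) * [p*2.682713 + (1-p)*11.720000] = 6.583790
  V(3,2) = exp(-r*dt) * [p*11.720000 + (1-p)*19.936105] = 15.200709
  V(3,3) = exp(-r*dt) * [p*19.936105 + (1-p)*27.405645] = 23.034643
  V(2,0) = exp(-r*dt) * [p*1.163686 + (1-p)*6.583790] = 3.506514
  V(2,1) = exp(-r*dt) * [p*6.583790 + (1-p)*15.200709] = 10.274826
  V(2,2) = exp(-r*dt) * [p*15.200709 + (1-p)*23.034643] = 18.490931
  V(1,0) = exp(-r*dt) * [p*3.506514 + (1-p)*10.274826] = 6.417524
  V(1,1) = exp(-r*dt) * [p*10.274826 + (1-p)*18.490931] = 13.765796
  V(0,0) = exp(-r*dt) * [p*6.417524 + (1-p)*13.765796] = 9.559437

Answer: Price = V(0,0) = 9.5594


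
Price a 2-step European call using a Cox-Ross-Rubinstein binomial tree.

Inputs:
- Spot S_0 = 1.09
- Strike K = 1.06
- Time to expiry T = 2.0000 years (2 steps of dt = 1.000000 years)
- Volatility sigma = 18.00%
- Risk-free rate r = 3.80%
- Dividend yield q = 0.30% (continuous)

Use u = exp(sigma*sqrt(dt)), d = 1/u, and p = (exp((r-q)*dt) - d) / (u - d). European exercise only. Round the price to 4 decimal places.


dt = T/N = 1.000000
u = exp(sigma*sqrt(dt)) = 1.197217; d = 1/u = 0.835270
p = (exp((r-q)*dt) - d) / (u - d) = 0.553532
Discount per step: exp(-r*dt) = 0.962713
Stock lattice S(k, i) with i counting down-moves:
  k=0: S(0,0) = 1.0900
  k=1: S(1,0) = 1.3050; S(1,1) = 0.9104
  k=2: S(2,0) = 1.5623; S(2,1) = 1.0900; S(2,2) = 0.7605
Terminal payoffs V(N, i) = max(S_T - K, 0):
  V(2,0) = 0.502329; V(2,1) = 0.030000; V(2,2) = 0.000000
Backward induction: V(k, i) = exp(-r*dt) * [p * V(k+1, i) + (1-p) * V(k+1, i+1)].
  V(1,0) = exp(-r*dt) * [p*0.502329 + (1-p)*0.030000] = 0.280582
  V(1,1) = exp(-r*dt) * [p*0.030000 + (1-p)*0.000000] = 0.015987
  V(0,0) = exp(-r*dt) * [p*0.280582 + (1-p)*0.015987] = 0.156392

Answer: Price = V(0,0) = 0.1564


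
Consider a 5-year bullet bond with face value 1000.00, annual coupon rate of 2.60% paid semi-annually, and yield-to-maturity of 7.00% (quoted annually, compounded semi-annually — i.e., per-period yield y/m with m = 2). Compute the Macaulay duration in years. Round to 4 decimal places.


Answer: Macaulay duration = 4.6835 years

Derivation:
Coupon per period c = face * coupon_rate / m = 13.000000
Periods per year m = 2; per-period yield y/m = 0.035000
Number of cashflows N = 10
Cashflows (t years, CF_t, discount factor 1/(1+y/m)^(m*t), PV):
  t = 0.5000: CF_t = 13.000000, DF = 0.966184, PV = 12.560386
  t = 1.0000: CF_t = 13.000000, DF = 0.933511, PV = 12.135639
  t = 1.5000: CF_t = 13.000000, DF = 0.901943, PV = 11.725255
  t = 2.0000: CF_t = 13.000000, DF = 0.871442, PV = 11.328749
  t = 2.5000: CF_t = 13.000000, DF = 0.841973, PV = 10.945651
  t = 3.0000: CF_t = 13.000000, DF = 0.813501, PV = 10.575508
  t = 3.5000: CF_t = 13.000000, DF = 0.785991, PV = 10.217882
  t = 4.0000: CF_t = 13.000000, DF = 0.759412, PV = 9.872350
  t = 4.5000: CF_t = 13.000000, DF = 0.733731, PV = 9.538503
  t = 5.0000: CF_t = 1013.000000, DF = 0.708919, PV = 718.134758
Price P = sum_t PV_t = 817.034683
Macaulay numerator sum_t t * PV_t:
  t * PV_t at t = 0.5000: 6.280193
  t * PV_t at t = 1.0000: 12.135639
  t * PV_t at t = 1.5000: 17.587883
  t * PV_t at t = 2.0000: 22.657498
  t * PV_t at t = 2.5000: 27.364128
  t * PV_t at t = 3.0000: 31.726525
  t * PV_t at t = 3.5000: 35.762589
  t * PV_t at t = 4.0000: 39.489401
  t * PV_t at t = 4.5000: 42.923262
  t * PV_t at t = 5.0000: 3590.673791
Macaulay duration D = (sum_t t * PV_t) / P = 3826.600909 / 817.034683 = 4.683523


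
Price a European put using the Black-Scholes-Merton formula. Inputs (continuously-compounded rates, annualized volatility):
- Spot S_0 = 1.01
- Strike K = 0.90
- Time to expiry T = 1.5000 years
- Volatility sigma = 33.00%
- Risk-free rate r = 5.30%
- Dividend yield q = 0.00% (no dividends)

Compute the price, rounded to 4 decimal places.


Answer: Price = 0.0746

Derivation:
d1 = (ln(S/K) + (r - q + 0.5*sigma^2) * T) / (sigma * sqrt(T)) = 0.68409015
d2 = d1 - sigma * sqrt(T) = 0.27992434
exp(-rT) = 0.92357802; exp(-qT) = 1.00000000
P = K * exp(-rT) * N(-d2) - S_0 * exp(-qT) * N(-d1)
N(-d1) = 0.24695912; N(-d2) = 0.38976778
P = 0.9000 * 0.92357802 * 0.38976778 - 1.0100 * 1.00000000 * 0.24695912 = 0.0746


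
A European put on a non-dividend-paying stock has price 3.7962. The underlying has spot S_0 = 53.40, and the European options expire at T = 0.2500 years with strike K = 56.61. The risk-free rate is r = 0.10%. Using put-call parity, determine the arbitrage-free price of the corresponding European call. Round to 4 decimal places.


Answer: Call price = 0.6004

Derivation:
Put-call parity: C - P = S_0 * exp(-qT) - K * exp(-rT).
S_0 * exp(-qT) = 53.4000 * 1.00000000 = 53.40000000
K * exp(-rT) = 56.6100 * 0.99975003 = 56.59584927
C = P + S*exp(-qT) - K*exp(-rT)
C = 3.7962 + 53.40000000 - 56.59584927 = 0.6004


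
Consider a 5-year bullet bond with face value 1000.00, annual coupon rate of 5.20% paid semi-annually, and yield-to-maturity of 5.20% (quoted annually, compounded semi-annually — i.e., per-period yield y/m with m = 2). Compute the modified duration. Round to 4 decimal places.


Coupon per period c = face * coupon_rate / m = 26.000000
Periods per year m = 2; per-period yield y/m = 0.026000
Number of cashflows N = 10
Cashflows (t years, CF_t, discount factor 1/(1+y/m)^(m*t), PV):
  t = 0.5000: CF_t = 26.000000, DF = 0.974659, PV = 25.341131
  t = 1.0000: CF_t = 26.000000, DF = 0.949960, PV = 24.698958
  t = 1.5000: CF_t = 26.000000, DF = 0.925887, PV = 24.073058
  t = 2.0000: CF_t = 26.000000, DF = 0.902424, PV = 23.463020
  t = 2.5000: CF_t = 26.000000, DF = 0.879555, PV = 22.868440
  t = 3.0000: CF_t = 26.000000, DF = 0.857266, PV = 22.288928
  t = 3.5000: CF_t = 26.000000, DF = 0.835542, PV = 21.724101
  t = 4.0000: CF_t = 26.000000, DF = 0.814369, PV = 21.173588
  t = 4.5000: CF_t = 26.000000, DF = 0.793732, PV = 20.637026
  t = 5.0000: CF_t = 1026.000000, DF = 0.773618, PV = 793.731750
Price P = sum_t PV_t = 1000.000000
First compute Macaulay numerator sum_t t * PV_t:
  t * PV_t at t = 0.5000: 12.670565
  t * PV_t at t = 1.0000: 24.698958
  t * PV_t at t = 1.5000: 36.109587
  t * PV_t at t = 2.0000: 46.926039
  t * PV_t at t = 2.5000: 57.171101
  t * PV_t at t = 3.0000: 66.866784
  t * PV_t at t = 3.5000: 76.034355
  t * PV_t at t = 4.0000: 84.694353
  t * PV_t at t = 4.5000: 92.866615
  t * PV_t at t = 5.0000: 3968.658752
Macaulay duration D = 4466.697109 / 1000.000000 = 4.466697
Modified duration = D / (1 + y/m) = 4.466697 / (1 + 0.026000) = 4.353506

Answer: Modified duration = 4.3535


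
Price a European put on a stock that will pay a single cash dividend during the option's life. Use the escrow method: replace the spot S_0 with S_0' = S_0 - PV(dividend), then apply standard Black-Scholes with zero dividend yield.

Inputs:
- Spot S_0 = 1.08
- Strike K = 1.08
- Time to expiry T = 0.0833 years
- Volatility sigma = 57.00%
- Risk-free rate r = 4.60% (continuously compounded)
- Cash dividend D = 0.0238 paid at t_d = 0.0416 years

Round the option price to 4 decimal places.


PV(D) = D * exp(-r * t_d) = 0.0238 * 0.99808823 = 0.02375450
S_0' = S_0 - PV(D) = 1.0800 - 0.02375450 = 1.05624550
d1 = (ln(S_0'/K) + (r + sigma^2/2)*T) / (sigma*sqrt(T)) = -0.02964233
d2 = d1 - sigma*sqrt(T) = -0.19415425
exp(-rT) = 0.99617553
N(-d1) = 0.51182385; N(-d2) = 0.57697245
P = K * exp(-rT) * N(-d2) - S_0' * N(-d1) = 1.0800 * 0.99617553 * 0.57697245 - 1.05624550 * 0.51182385 = 0.0801

Answer: Price = 0.0801


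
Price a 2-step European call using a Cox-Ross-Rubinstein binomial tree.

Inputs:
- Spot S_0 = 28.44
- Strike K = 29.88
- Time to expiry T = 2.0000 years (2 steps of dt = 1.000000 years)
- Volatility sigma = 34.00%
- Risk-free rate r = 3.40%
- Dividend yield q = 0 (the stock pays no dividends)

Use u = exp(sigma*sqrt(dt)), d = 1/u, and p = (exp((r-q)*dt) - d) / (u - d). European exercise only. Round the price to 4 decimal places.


Answer: Price = V(0,0) = 5.3202

Derivation:
dt = T/N = 1.000000
u = exp(sigma*sqrt(dt)) = 1.404948; d = 1/u = 0.711770
p = (exp((r-q)*dt) - d) / (u - d) = 0.465702
Discount per step: exp(-r*dt) = 0.966572
Stock lattice S(k, i) with i counting down-moves:
  k=0: S(0,0) = 28.4400
  k=1: S(1,0) = 39.9567; S(1,1) = 20.2427
  k=2: S(2,0) = 56.1371; S(2,1) = 28.4400; S(2,2) = 14.4082
Terminal payoffs V(N, i) = max(S_T - K, 0):
  V(2,0) = 26.257083; V(2,1) = 0.000000; V(2,2) = 0.000000
Backward induction: V(k, i) = exp(-r*dt) * [p * V(k+1, i) + (1-p) * V(k+1, i+1)].
  V(1,0) = exp(-r*dt) * [p*26.257083 + (1-p)*0.000000] = 11.819222
  V(1,1) = exp(-r*dt) * [p*0.000000 + (1-p)*0.000000] = 0.000000
  V(0,0) = exp(-r*dt) * [p*11.819222 + (1-p)*0.000000] = 5.320241


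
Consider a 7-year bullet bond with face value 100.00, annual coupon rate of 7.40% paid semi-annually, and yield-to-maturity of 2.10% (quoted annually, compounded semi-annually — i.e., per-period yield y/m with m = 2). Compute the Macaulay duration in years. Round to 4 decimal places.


Coupon per period c = face * coupon_rate / m = 3.700000
Periods per year m = 2; per-period yield y/m = 0.010500
Number of cashflows N = 14
Cashflows (t years, CF_t, discount factor 1/(1+y/m)^(m*t), PV):
  t = 0.5000: CF_t = 3.700000, DF = 0.989609, PV = 3.661554
  t = 1.0000: CF_t = 3.700000, DF = 0.979326, PV = 3.623507
  t = 1.5000: CF_t = 3.700000, DF = 0.969150, PV = 3.585855
  t = 2.0000: CF_t = 3.700000, DF = 0.959080, PV = 3.548595
  t = 2.5000: CF_t = 3.700000, DF = 0.949114, PV = 3.511722
  t = 3.0000: CF_t = 3.700000, DF = 0.939252, PV = 3.475232
  t = 3.5000: CF_t = 3.700000, DF = 0.929492, PV = 3.439121
  t = 4.0000: CF_t = 3.700000, DF = 0.919834, PV = 3.403386
  t = 4.5000: CF_t = 3.700000, DF = 0.910276, PV = 3.368022
  t = 5.0000: CF_t = 3.700000, DF = 0.900818, PV = 3.333025
  t = 5.5000: CF_t = 3.700000, DF = 0.891457, PV = 3.298392
  t = 6.0000: CF_t = 3.700000, DF = 0.882194, PV = 3.264118
  t = 6.5000: CF_t = 3.700000, DF = 0.873027, PV = 3.230201
  t = 7.0000: CF_t = 103.700000, DF = 0.863956, PV = 89.592222
Price P = sum_t PV_t = 134.334952
Macaulay numerator sum_t t * PV_t:
  t * PV_t at t = 0.5000: 1.830777
  t * PV_t at t = 1.0000: 3.623507
  t * PV_t at t = 1.5000: 5.378783
  t * PV_t at t = 2.0000: 7.097190
  t * PV_t at t = 2.5000: 8.779305
  t * PV_t at t = 3.0000: 10.425696
  t * PV_t at t = 3.5000: 12.036925
  t * PV_t at t = 4.0000: 13.613543
  t * PV_t at t = 4.5000: 15.156097
  t * PV_t at t = 5.0000: 16.665124
  t * PV_t at t = 5.5000: 18.141154
  t * PV_t at t = 6.0000: 19.584711
  t * PV_t at t = 6.5000: 20.996309
  t * PV_t at t = 7.0000: 627.145552
Macaulay duration D = (sum_t t * PV_t) / P = 780.474673 / 134.334952 = 5.809915

Answer: Macaulay duration = 5.8099 years


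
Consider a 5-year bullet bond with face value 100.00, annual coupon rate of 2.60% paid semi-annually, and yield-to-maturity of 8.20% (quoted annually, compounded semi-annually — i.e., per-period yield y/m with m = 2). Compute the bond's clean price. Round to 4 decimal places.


Coupon per period c = face * coupon_rate / m = 1.300000
Periods per year m = 2; per-period yield y/m = 0.041000
Number of cashflows N = 10
Cashflows (t years, CF_t, discount factor 1/(1+y/m)^(m*t), PV):
  t = 0.5000: CF_t = 1.300000, DF = 0.960615, PV = 1.248799
  t = 1.0000: CF_t = 1.300000, DF = 0.922781, PV = 1.199615
  t = 1.5000: CF_t = 1.300000, DF = 0.886437, PV = 1.152368
  t = 2.0000: CF_t = 1.300000, DF = 0.851524, PV = 1.106982
  t = 2.5000: CF_t = 1.300000, DF = 0.817987, PV = 1.063383
  t = 3.0000: CF_t = 1.300000, DF = 0.785770, PV = 1.021501
  t = 3.5000: CF_t = 1.300000, DF = 0.754823, PV = 0.981269
  t = 4.0000: CF_t = 1.300000, DF = 0.725094, PV = 0.942622
  t = 4.5000: CF_t = 1.300000, DF = 0.696536, PV = 0.905497
  t = 5.0000: CF_t = 101.300000, DF = 0.669103, PV = 67.780091
Price P = sum_t PV_t = 77.402127

Answer: Price = 77.4021


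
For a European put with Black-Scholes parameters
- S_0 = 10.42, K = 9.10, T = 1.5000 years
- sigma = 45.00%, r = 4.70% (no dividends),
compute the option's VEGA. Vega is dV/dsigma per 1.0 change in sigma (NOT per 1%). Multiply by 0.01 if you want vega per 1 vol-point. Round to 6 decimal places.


d1 = 0.6492556235; d2 = 0.0981204314
phi(d1) = 0.3231285764; exp(-qT) = 1.0000000000; exp(-rT) = 0.9319277395
Vega = S * exp(-qT) * phi(d1) * sqrt(T) = 10.4200 * 1.0000000000 * 0.3231285764 * 1.2247448714 = 4.123716

Answer: Vega = 4.123716


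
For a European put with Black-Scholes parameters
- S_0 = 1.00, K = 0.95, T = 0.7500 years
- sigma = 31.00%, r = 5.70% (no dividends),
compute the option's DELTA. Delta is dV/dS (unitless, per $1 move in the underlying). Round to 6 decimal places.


Answer: Delta = -0.314005

Derivation:
d1 = 0.4845302042; d2 = 0.2160623291
phi(d1) = 0.3547566234; exp(-qT) = 1.0000000000; exp(-rT) = 0.9581508979
N(-d1) = 0.3140048169
Delta = -exp(-qT) * N(-d1) = -1.0000000000 * 0.3140048169 = -0.314005


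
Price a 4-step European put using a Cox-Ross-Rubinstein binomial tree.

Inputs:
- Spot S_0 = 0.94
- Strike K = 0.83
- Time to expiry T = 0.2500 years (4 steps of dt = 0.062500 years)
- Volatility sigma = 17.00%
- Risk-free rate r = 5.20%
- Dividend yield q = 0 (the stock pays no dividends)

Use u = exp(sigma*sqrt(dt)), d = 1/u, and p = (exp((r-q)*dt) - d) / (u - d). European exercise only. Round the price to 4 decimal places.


dt = T/N = 0.062500
u = exp(sigma*sqrt(dt)) = 1.043416; d = 1/u = 0.958390
p = (exp((r-q)*dt) - d) / (u - d) = 0.527663
Discount per step: exp(-r*dt) = 0.996755
Stock lattice S(k, i) with i counting down-moves:
  k=0: S(0,0) = 0.9400
  k=1: S(1,0) = 0.9808; S(1,1) = 0.9009
  k=2: S(2,0) = 1.0234; S(2,1) = 0.9400; S(2,2) = 0.8634
  k=3: S(3,0) = 1.0678; S(3,1) = 0.9808; S(3,2) = 0.9009; S(3,3) = 0.8275
  k=4: S(4,0) = 1.1142; S(4,1) = 1.0234; S(4,2) = 0.9400; S(4,3) = 0.8634; S(4,4) = 0.7930
Terminal payoffs V(N, i) = max(K - S_T, 0):
  V(4,0) = 0.000000; V(4,1) = 0.000000; V(4,2) = 0.000000; V(4,3) = 0.000000; V(4,4) = 0.036955
Backward induction: V(k, i) = exp(-r*dt) * [p * V(k+1, i) + (1-p) * V(k+1, i+1)].
  V(3,0) = exp(-r*dt) * [p*0.000000 + (1-p)*0.000000] = 0.000000
  V(3,1) = exp(-r*dt) * [p*0.000000 + (1-p)*0.000000] = 0.000000
  V(3,2) = exp(-r*dt) * [p*0.000000 + (1-p)*0.000000] = 0.000000
  V(3,3) = exp(-r*dt) * [p*0.000000 + (1-p)*0.036955] = 0.017399
  V(2,0) = exp(-r*dt) * [p*0.000000 + (1-p)*0.000000] = 0.000000
  V(2,1) = exp(-r*dt) * [p*0.000000 + (1-p)*0.000000] = 0.000000
  V(2,2) = exp(-r*dt) * [p*0.000000 + (1-p)*0.017399] = 0.008191
  V(1,0) = exp(-r*dt) * [p*0.000000 + (1-p)*0.000000] = 0.000000
  V(1,1) = exp(-r*dt) * [p*0.000000 + (1-p)*0.008191] = 0.003857
  V(0,0) = exp(-r*dt) * [p*0.000000 + (1-p)*0.003857] = 0.001816

Answer: Price = V(0,0) = 0.0018


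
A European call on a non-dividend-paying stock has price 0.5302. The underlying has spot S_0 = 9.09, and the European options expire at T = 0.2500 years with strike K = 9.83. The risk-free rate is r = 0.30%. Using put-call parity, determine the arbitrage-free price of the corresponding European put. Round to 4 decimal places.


Answer: Put price = 1.2628

Derivation:
Put-call parity: C - P = S_0 * exp(-qT) - K * exp(-rT).
S_0 * exp(-qT) = 9.0900 * 1.00000000 = 9.09000000
K * exp(-rT) = 9.8300 * 0.99925028 = 9.82263026
P = C - S*exp(-qT) + K*exp(-rT)
P = 0.5302 - 9.09000000 + 9.82263026 = 1.2628


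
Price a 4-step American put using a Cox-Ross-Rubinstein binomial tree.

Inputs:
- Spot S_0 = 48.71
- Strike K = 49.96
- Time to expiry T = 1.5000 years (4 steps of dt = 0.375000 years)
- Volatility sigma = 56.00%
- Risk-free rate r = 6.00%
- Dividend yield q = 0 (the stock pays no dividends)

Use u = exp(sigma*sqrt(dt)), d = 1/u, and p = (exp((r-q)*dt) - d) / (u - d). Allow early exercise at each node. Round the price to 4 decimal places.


dt = T/N = 0.375000
u = exp(sigma*sqrt(dt)) = 1.409068; d = 1/u = 0.709689
p = (exp((r-q)*dt) - d) / (u - d) = 0.447634
Discount per step: exp(-r*dt) = 0.977751
Stock lattice S(k, i) with i counting down-moves:
  k=0: S(0,0) = 48.7100
  k=1: S(1,0) = 68.6357; S(1,1) = 34.5689
  k=2: S(2,0) = 96.7124; S(2,1) = 48.7100; S(2,2) = 24.5332
  k=3: S(3,0) = 136.2743; S(3,1) = 68.6357; S(3,2) = 34.5689; S(3,3) = 17.4109
  k=4: S(4,0) = 192.0198; S(4,1) = 96.7124; S(4,2) = 48.7100; S(4,3) = 24.5332; S(4,4) = 12.3563
Terminal payoffs V(N, i) = max(K - S_T, 0):
  V(4,0) = 0.000000; V(4,1) = 0.000000; V(4,2) = 1.250000; V(4,3) = 25.426802; V(4,4) = 37.603650
Backward induction: V(k, i) = exp(-r*dt) * [p * V(k+1, i) + (1-p) * V(k+1, i+1)]; then take max(V_cont, immediate exercise) for American.
  V(3,0) = exp(-r*dt) * [p*0.000000 + (1-p)*0.000000] = 0.000000; exercise = 0.000000; V(3,0) = max -> 0.000000
  V(3,1) = exp(-r*dt) * [p*0.000000 + (1-p)*1.250000] = 0.675095; exercise = 0.000000; V(3,1) = max -> 0.675095
  V(3,2) = exp(-r*dt) * [p*1.250000 + (1-p)*25.426802] = 14.279505; exercise = 15.391053; V(3,2) = max -> 15.391053
  V(3,3) = exp(-r*dt) * [p*25.426802 + (1-p)*37.603650] = 31.437513; exercise = 32.549062; V(3,3) = max -> 32.549062
  V(2,0) = exp(-r*dt) * [p*0.000000 + (1-p)*0.675095] = 0.364603; exercise = 0.000000; V(2,0) = max -> 0.364603
  V(2,1) = exp(-r*dt) * [p*0.675095 + (1-p)*15.391053] = 8.607814; exercise = 1.250000; V(2,1) = max -> 8.607814
  V(2,2) = exp(-r*dt) * [p*15.391053 + (1-p)*32.549062] = 24.315254; exercise = 25.426802; V(2,2) = max -> 25.426802
  V(1,0) = exp(-r*dt) * [p*0.364603 + (1-p)*8.607814] = 4.808454; exercise = 0.000000; V(1,0) = max -> 4.808454
  V(1,1) = exp(-r*dt) * [p*8.607814 + (1-p)*25.426802] = 17.499837; exercise = 15.391053; V(1,1) = max -> 17.499837
  V(0,0) = exp(-r*dt) * [p*4.808454 + (1-p)*17.499837] = 11.555786; exercise = 1.250000; V(0,0) = max -> 11.555786

Answer: Price = V(0,0) = 11.5558


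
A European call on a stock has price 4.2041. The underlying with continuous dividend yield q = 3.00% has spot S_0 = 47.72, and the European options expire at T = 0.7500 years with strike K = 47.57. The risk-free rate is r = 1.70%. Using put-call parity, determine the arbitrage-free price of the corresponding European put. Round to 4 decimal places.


Answer: Put price = 4.5131

Derivation:
Put-call parity: C - P = S_0 * exp(-qT) - K * exp(-rT).
S_0 * exp(-qT) = 47.7200 * 0.97775124 = 46.65828904
K * exp(-rT) = 47.5700 * 0.98733094 = 46.96733267
P = C - S*exp(-qT) + K*exp(-rT)
P = 4.2041 - 46.65828904 + 46.96733267 = 4.5131


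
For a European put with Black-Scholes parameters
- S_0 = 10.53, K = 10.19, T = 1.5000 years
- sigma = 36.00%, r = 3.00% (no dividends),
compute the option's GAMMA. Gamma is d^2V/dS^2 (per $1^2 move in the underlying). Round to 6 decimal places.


Answer: Gamma = 0.079418

Derivation:
d1 = 0.3969567753; d2 = -0.0439513784
phi(d1) = 0.3687169974; exp(-qT) = 1.0000000000; exp(-rT) = 0.9559974818
Gamma = exp(-qT) * phi(d1) / (S * sigma * sqrt(T)) = 1.0000000000 * 0.3687169974 / (10.5300 * 0.3600 * 1.2247448714) = 0.079418


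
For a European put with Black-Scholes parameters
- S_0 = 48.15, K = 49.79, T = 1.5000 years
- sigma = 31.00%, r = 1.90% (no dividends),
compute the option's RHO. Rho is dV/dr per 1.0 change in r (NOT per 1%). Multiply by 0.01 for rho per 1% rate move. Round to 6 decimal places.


d1 = 0.1766845334; d2 = -0.2029863768
phi(d1) = 0.3927636508; exp(-qT) = 1.0000000000; exp(-rT) = 0.9719022941
N(-d2) = 0.5804271598
Rho = -K*T*exp(-rT)*N(-d2) = -49.7900 * 1.5000 * 0.9719022941 * 0.5804271598 = -42.131189

Answer: Rho = -42.131189


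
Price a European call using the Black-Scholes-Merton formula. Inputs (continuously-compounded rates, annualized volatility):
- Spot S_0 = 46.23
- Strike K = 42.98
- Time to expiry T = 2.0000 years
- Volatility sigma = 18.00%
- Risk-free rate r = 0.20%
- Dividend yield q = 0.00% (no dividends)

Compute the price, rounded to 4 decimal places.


d1 = (ln(S/K) + (r - q + 0.5*sigma^2) * T) / (sigma * sqrt(T)) = 0.42934756
d2 = d1 - sigma * sqrt(T) = 0.17478912
exp(-rT) = 0.99600799; exp(-qT) = 1.00000000
C = S_0 * exp(-qT) * N(d1) - K * exp(-rT) * N(d2)
N(d1) = 0.66616485; N(d2) = 0.56937733
C = 46.2300 * 1.00000000 * 0.66616485 - 42.9800 * 0.99600799 * 0.56937733 = 6.4227

Answer: Price = 6.4227


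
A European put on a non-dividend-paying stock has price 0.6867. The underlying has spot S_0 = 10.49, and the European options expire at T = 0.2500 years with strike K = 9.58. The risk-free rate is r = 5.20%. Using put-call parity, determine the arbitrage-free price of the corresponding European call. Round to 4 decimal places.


Answer: Call price = 1.7204

Derivation:
Put-call parity: C - P = S_0 * exp(-qT) - K * exp(-rT).
S_0 * exp(-qT) = 10.4900 * 1.00000000 = 10.49000000
K * exp(-rT) = 9.5800 * 0.98708414 = 9.45626601
C = P + S*exp(-qT) - K*exp(-rT)
C = 0.6867 + 10.49000000 - 9.45626601 = 1.7204
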